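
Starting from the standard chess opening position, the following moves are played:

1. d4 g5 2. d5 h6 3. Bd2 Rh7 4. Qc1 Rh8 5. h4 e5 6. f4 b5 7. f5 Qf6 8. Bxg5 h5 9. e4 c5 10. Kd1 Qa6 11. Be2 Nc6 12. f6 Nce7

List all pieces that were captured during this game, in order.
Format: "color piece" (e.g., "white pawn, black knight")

Tracking captures:
  Bxg5: captured black pawn

black pawn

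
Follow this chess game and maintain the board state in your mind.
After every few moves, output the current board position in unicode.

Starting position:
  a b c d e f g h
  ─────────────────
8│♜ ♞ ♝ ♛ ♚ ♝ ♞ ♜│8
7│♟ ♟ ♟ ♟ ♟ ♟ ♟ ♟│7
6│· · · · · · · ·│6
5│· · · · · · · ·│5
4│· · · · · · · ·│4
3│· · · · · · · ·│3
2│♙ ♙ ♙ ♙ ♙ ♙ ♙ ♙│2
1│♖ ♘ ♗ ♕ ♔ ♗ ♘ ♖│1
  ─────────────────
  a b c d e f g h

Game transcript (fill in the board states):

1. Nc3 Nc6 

  a b c d e f g h
  ─────────────────
8│♜ · ♝ ♛ ♚ ♝ ♞ ♜│8
7│♟ ♟ ♟ ♟ ♟ ♟ ♟ ♟│7
6│· · ♞ · · · · ·│6
5│· · · · · · · ·│5
4│· · · · · · · ·│4
3│· · ♘ · · · · ·│3
2│♙ ♙ ♙ ♙ ♙ ♙ ♙ ♙│2
1│♖ · ♗ ♕ ♔ ♗ ♘ ♖│1
  ─────────────────
  a b c d e f g h

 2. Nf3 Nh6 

  a b c d e f g h
  ─────────────────
8│♜ · ♝ ♛ ♚ ♝ · ♜│8
7│♟ ♟ ♟ ♟ ♟ ♟ ♟ ♟│7
6│· · ♞ · · · · ♞│6
5│· · · · · · · ·│5
4│· · · · · · · ·│4
3│· · ♘ · · ♘ · ·│3
2│♙ ♙ ♙ ♙ ♙ ♙ ♙ ♙│2
1│♖ · ♗ ♕ ♔ ♗ · ♖│1
  ─────────────────
  a b c d e f g h

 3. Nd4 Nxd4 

  a b c d e f g h
  ─────────────────
8│♜ · ♝ ♛ ♚ ♝ · ♜│8
7│♟ ♟ ♟ ♟ ♟ ♟ ♟ ♟│7
6│· · · · · · · ♞│6
5│· · · · · · · ·│5
4│· · · ♞ · · · ·│4
3│· · ♘ · · · · ·│3
2│♙ ♙ ♙ ♙ ♙ ♙ ♙ ♙│2
1│♖ · ♗ ♕ ♔ ♗ · ♖│1
  ─────────────────
  a b c d e f g h

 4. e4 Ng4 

  a b c d e f g h
  ─────────────────
8│♜ · ♝ ♛ ♚ ♝ · ♜│8
7│♟ ♟ ♟ ♟ ♟ ♟ ♟ ♟│7
6│· · · · · · · ·│6
5│· · · · · · · ·│5
4│· · · ♞ ♙ · ♞ ·│4
3│· · ♘ · · · · ·│3
2│♙ ♙ ♙ ♙ · ♙ ♙ ♙│2
1│♖ · ♗ ♕ ♔ ♗ · ♖│1
  ─────────────────
  a b c d e f g h



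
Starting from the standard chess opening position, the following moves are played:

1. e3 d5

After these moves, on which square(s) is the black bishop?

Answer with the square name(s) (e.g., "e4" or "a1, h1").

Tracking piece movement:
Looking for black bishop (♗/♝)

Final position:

  a b c d e f g h
  ─────────────────
8│♜ ♞ ♝ ♛ ♚ ♝ ♞ ♜│8
7│♟ ♟ ♟ · ♟ ♟ ♟ ♟│7
6│· · · · · · · ·│6
5│· · · ♟ · · · ·│5
4│· · · · · · · ·│4
3│· · · · ♙ · · ·│3
2│♙ ♙ ♙ ♙ · ♙ ♙ ♙│2
1│♖ ♘ ♗ ♕ ♔ ♗ ♘ ♖│1
  ─────────────────
  a b c d e f g h


c8, f8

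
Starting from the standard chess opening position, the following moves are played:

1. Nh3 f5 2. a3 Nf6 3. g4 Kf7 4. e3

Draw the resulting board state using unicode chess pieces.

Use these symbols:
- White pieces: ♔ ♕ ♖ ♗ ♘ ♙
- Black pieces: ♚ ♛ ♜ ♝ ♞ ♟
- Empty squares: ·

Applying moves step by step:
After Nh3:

♜ ♞ ♝ ♛ ♚ ♝ ♞ ♜
♟ ♟ ♟ ♟ ♟ ♟ ♟ ♟
· · · · · · · ·
· · · · · · · ·
· · · · · · · ·
· · · · · · · ♘
♙ ♙ ♙ ♙ ♙ ♙ ♙ ♙
♖ ♘ ♗ ♕ ♔ ♗ · ♖


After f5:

♜ ♞ ♝ ♛ ♚ ♝ ♞ ♜
♟ ♟ ♟ ♟ ♟ · ♟ ♟
· · · · · · · ·
· · · · · ♟ · ·
· · · · · · · ·
· · · · · · · ♘
♙ ♙ ♙ ♙ ♙ ♙ ♙ ♙
♖ ♘ ♗ ♕ ♔ ♗ · ♖


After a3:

♜ ♞ ♝ ♛ ♚ ♝ ♞ ♜
♟ ♟ ♟ ♟ ♟ · ♟ ♟
· · · · · · · ·
· · · · · ♟ · ·
· · · · · · · ·
♙ · · · · · · ♘
· ♙ ♙ ♙ ♙ ♙ ♙ ♙
♖ ♘ ♗ ♕ ♔ ♗ · ♖


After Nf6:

♜ ♞ ♝ ♛ ♚ ♝ · ♜
♟ ♟ ♟ ♟ ♟ · ♟ ♟
· · · · · ♞ · ·
· · · · · ♟ · ·
· · · · · · · ·
♙ · · · · · · ♘
· ♙ ♙ ♙ ♙ ♙ ♙ ♙
♖ ♘ ♗ ♕ ♔ ♗ · ♖


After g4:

♜ ♞ ♝ ♛ ♚ ♝ · ♜
♟ ♟ ♟ ♟ ♟ · ♟ ♟
· · · · · ♞ · ·
· · · · · ♟ · ·
· · · · · · ♙ ·
♙ · · · · · · ♘
· ♙ ♙ ♙ ♙ ♙ · ♙
♖ ♘ ♗ ♕ ♔ ♗ · ♖


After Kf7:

♜ ♞ ♝ ♛ · ♝ · ♜
♟ ♟ ♟ ♟ ♟ ♚ ♟ ♟
· · · · · ♞ · ·
· · · · · ♟ · ·
· · · · · · ♙ ·
♙ · · · · · · ♘
· ♙ ♙ ♙ ♙ ♙ · ♙
♖ ♘ ♗ ♕ ♔ ♗ · ♖


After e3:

♜ ♞ ♝ ♛ · ♝ · ♜
♟ ♟ ♟ ♟ ♟ ♚ ♟ ♟
· · · · · ♞ · ·
· · · · · ♟ · ·
· · · · · · ♙ ·
♙ · · · ♙ · · ♘
· ♙ ♙ ♙ · ♙ · ♙
♖ ♘ ♗ ♕ ♔ ♗ · ♖



  a b c d e f g h
  ─────────────────
8│♜ ♞ ♝ ♛ · ♝ · ♜│8
7│♟ ♟ ♟ ♟ ♟ ♚ ♟ ♟│7
6│· · · · · ♞ · ·│6
5│· · · · · ♟ · ·│5
4│· · · · · · ♙ ·│4
3│♙ · · · ♙ · · ♘│3
2│· ♙ ♙ ♙ · ♙ · ♙│2
1│♖ ♘ ♗ ♕ ♔ ♗ · ♖│1
  ─────────────────
  a b c d e f g h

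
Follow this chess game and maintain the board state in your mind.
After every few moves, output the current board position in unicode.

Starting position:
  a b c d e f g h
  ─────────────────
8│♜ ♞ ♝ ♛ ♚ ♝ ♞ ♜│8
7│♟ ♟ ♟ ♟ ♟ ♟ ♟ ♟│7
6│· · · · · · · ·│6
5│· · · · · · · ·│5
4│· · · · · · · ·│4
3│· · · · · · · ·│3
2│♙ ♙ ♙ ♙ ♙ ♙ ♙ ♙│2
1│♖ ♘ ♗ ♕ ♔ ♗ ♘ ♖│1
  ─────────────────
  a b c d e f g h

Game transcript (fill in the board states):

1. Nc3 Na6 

  a b c d e f g h
  ─────────────────
8│♜ · ♝ ♛ ♚ ♝ ♞ ♜│8
7│♟ ♟ ♟ ♟ ♟ ♟ ♟ ♟│7
6│♞ · · · · · · ·│6
5│· · · · · · · ·│5
4│· · · · · · · ·│4
3│· · ♘ · · · · ·│3
2│♙ ♙ ♙ ♙ ♙ ♙ ♙ ♙│2
1│♖ · ♗ ♕ ♔ ♗ ♘ ♖│1
  ─────────────────
  a b c d e f g h

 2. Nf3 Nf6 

  a b c d e f g h
  ─────────────────
8│♜ · ♝ ♛ ♚ ♝ · ♜│8
7│♟ ♟ ♟ ♟ ♟ ♟ ♟ ♟│7
6│♞ · · · · ♞ · ·│6
5│· · · · · · · ·│5
4│· · · · · · · ·│4
3│· · ♘ · · ♘ · ·│3
2│♙ ♙ ♙ ♙ ♙ ♙ ♙ ♙│2
1│♖ · ♗ ♕ ♔ ♗ · ♖│1
  ─────────────────
  a b c d e f g h

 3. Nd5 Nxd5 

  a b c d e f g h
  ─────────────────
8│♜ · ♝ ♛ ♚ ♝ · ♜│8
7│♟ ♟ ♟ ♟ ♟ ♟ ♟ ♟│7
6│♞ · · · · · · ·│6
5│· · · ♞ · · · ·│5
4│· · · · · · · ·│4
3│· · · · · ♘ · ·│3
2│♙ ♙ ♙ ♙ ♙ ♙ ♙ ♙│2
1│♖ · ♗ ♕ ♔ ♗ · ♖│1
  ─────────────────
  a b c d e f g h

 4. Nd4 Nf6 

  a b c d e f g h
  ─────────────────
8│♜ · ♝ ♛ ♚ ♝ · ♜│8
7│♟ ♟ ♟ ♟ ♟ ♟ ♟ ♟│7
6│♞ · · · · ♞ · ·│6
5│· · · · · · · ·│5
4│· · · ♘ · · · ·│4
3│· · · · · · · ·│3
2│♙ ♙ ♙ ♙ ♙ ♙ ♙ ♙│2
1│♖ · ♗ ♕ ♔ ♗ · ♖│1
  ─────────────────
  a b c d e f g h



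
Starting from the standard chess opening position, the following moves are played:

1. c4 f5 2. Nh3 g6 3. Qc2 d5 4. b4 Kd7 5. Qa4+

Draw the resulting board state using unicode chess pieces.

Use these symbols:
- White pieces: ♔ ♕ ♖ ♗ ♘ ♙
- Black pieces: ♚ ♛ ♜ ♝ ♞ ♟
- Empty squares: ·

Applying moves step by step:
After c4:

♜ ♞ ♝ ♛ ♚ ♝ ♞ ♜
♟ ♟ ♟ ♟ ♟ ♟ ♟ ♟
· · · · · · · ·
· · · · · · · ·
· · ♙ · · · · ·
· · · · · · · ·
♙ ♙ · ♙ ♙ ♙ ♙ ♙
♖ ♘ ♗ ♕ ♔ ♗ ♘ ♖


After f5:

♜ ♞ ♝ ♛ ♚ ♝ ♞ ♜
♟ ♟ ♟ ♟ ♟ · ♟ ♟
· · · · · · · ·
· · · · · ♟ · ·
· · ♙ · · · · ·
· · · · · · · ·
♙ ♙ · ♙ ♙ ♙ ♙ ♙
♖ ♘ ♗ ♕ ♔ ♗ ♘ ♖


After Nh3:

♜ ♞ ♝ ♛ ♚ ♝ ♞ ♜
♟ ♟ ♟ ♟ ♟ · ♟ ♟
· · · · · · · ·
· · · · · ♟ · ·
· · ♙ · · · · ·
· · · · · · · ♘
♙ ♙ · ♙ ♙ ♙ ♙ ♙
♖ ♘ ♗ ♕ ♔ ♗ · ♖


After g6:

♜ ♞ ♝ ♛ ♚ ♝ ♞ ♜
♟ ♟ ♟ ♟ ♟ · · ♟
· · · · · · ♟ ·
· · · · · ♟ · ·
· · ♙ · · · · ·
· · · · · · · ♘
♙ ♙ · ♙ ♙ ♙ ♙ ♙
♖ ♘ ♗ ♕ ♔ ♗ · ♖


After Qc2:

♜ ♞ ♝ ♛ ♚ ♝ ♞ ♜
♟ ♟ ♟ ♟ ♟ · · ♟
· · · · · · ♟ ·
· · · · · ♟ · ·
· · ♙ · · · · ·
· · · · · · · ♘
♙ ♙ ♕ ♙ ♙ ♙ ♙ ♙
♖ ♘ ♗ · ♔ ♗ · ♖


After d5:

♜ ♞ ♝ ♛ ♚ ♝ ♞ ♜
♟ ♟ ♟ · ♟ · · ♟
· · · · · · ♟ ·
· · · ♟ · ♟ · ·
· · ♙ · · · · ·
· · · · · · · ♘
♙ ♙ ♕ ♙ ♙ ♙ ♙ ♙
♖ ♘ ♗ · ♔ ♗ · ♖


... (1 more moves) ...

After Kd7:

♜ ♞ ♝ ♛ · ♝ ♞ ♜
♟ ♟ ♟ ♚ ♟ · · ♟
· · · · · · ♟ ·
· · · ♟ · ♟ · ·
· ♙ ♙ · · · · ·
· · · · · · · ♘
♙ · ♕ ♙ ♙ ♙ ♙ ♙
♖ ♘ ♗ · ♔ ♗ · ♖


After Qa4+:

♜ ♞ ♝ ♛ · ♝ ♞ ♜
♟ ♟ ♟ ♚ ♟ · · ♟
· · · · · · ♟ ·
· · · ♟ · ♟ · ·
♕ ♙ ♙ · · · · ·
· · · · · · · ♘
♙ · · ♙ ♙ ♙ ♙ ♙
♖ ♘ ♗ · ♔ ♗ · ♖



  a b c d e f g h
  ─────────────────
8│♜ ♞ ♝ ♛ · ♝ ♞ ♜│8
7│♟ ♟ ♟ ♚ ♟ · · ♟│7
6│· · · · · · ♟ ·│6
5│· · · ♟ · ♟ · ·│5
4│♕ ♙ ♙ · · · · ·│4
3│· · · · · · · ♘│3
2│♙ · · ♙ ♙ ♙ ♙ ♙│2
1│♖ ♘ ♗ · ♔ ♗ · ♖│1
  ─────────────────
  a b c d e f g h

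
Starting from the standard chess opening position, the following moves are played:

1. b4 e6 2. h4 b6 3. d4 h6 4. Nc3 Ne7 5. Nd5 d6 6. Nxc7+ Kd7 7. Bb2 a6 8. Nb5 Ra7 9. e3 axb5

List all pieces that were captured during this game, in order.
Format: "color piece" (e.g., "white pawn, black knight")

Tracking captures:
  Nxc7+: captured black pawn
  axb5: captured white knight

black pawn, white knight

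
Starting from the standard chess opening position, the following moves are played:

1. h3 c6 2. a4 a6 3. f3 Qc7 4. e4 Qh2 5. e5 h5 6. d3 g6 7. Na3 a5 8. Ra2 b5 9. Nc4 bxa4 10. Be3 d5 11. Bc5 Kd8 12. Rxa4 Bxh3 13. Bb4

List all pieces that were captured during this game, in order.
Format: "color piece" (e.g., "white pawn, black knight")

Tracking captures:
  bxa4: captured white pawn
  Rxa4: captured black pawn
  Bxh3: captured white pawn

white pawn, black pawn, white pawn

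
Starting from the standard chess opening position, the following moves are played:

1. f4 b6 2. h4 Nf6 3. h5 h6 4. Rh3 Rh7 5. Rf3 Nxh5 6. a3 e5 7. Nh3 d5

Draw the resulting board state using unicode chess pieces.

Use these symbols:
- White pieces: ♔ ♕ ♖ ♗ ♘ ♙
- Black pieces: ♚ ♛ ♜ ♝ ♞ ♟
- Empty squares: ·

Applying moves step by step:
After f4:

♜ ♞ ♝ ♛ ♚ ♝ ♞ ♜
♟ ♟ ♟ ♟ ♟ ♟ ♟ ♟
· · · · · · · ·
· · · · · · · ·
· · · · · ♙ · ·
· · · · · · · ·
♙ ♙ ♙ ♙ ♙ · ♙ ♙
♖ ♘ ♗ ♕ ♔ ♗ ♘ ♖


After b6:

♜ ♞ ♝ ♛ ♚ ♝ ♞ ♜
♟ · ♟ ♟ ♟ ♟ ♟ ♟
· ♟ · · · · · ·
· · · · · · · ·
· · · · · ♙ · ·
· · · · · · · ·
♙ ♙ ♙ ♙ ♙ · ♙ ♙
♖ ♘ ♗ ♕ ♔ ♗ ♘ ♖


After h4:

♜ ♞ ♝ ♛ ♚ ♝ ♞ ♜
♟ · ♟ ♟ ♟ ♟ ♟ ♟
· ♟ · · · · · ·
· · · · · · · ·
· · · · · ♙ · ♙
· · · · · · · ·
♙ ♙ ♙ ♙ ♙ · ♙ ·
♖ ♘ ♗ ♕ ♔ ♗ ♘ ♖


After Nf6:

♜ ♞ ♝ ♛ ♚ ♝ · ♜
♟ · ♟ ♟ ♟ ♟ ♟ ♟
· ♟ · · · ♞ · ·
· · · · · · · ·
· · · · · ♙ · ♙
· · · · · · · ·
♙ ♙ ♙ ♙ ♙ · ♙ ·
♖ ♘ ♗ ♕ ♔ ♗ ♘ ♖


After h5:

♜ ♞ ♝ ♛ ♚ ♝ · ♜
♟ · ♟ ♟ ♟ ♟ ♟ ♟
· ♟ · · · ♞ · ·
· · · · · · · ♙
· · · · · ♙ · ·
· · · · · · · ·
♙ ♙ ♙ ♙ ♙ · ♙ ·
♖ ♘ ♗ ♕ ♔ ♗ ♘ ♖


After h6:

♜ ♞ ♝ ♛ ♚ ♝ · ♜
♟ · ♟ ♟ ♟ ♟ ♟ ·
· ♟ · · · ♞ · ♟
· · · · · · · ♙
· · · · · ♙ · ·
· · · · · · · ·
♙ ♙ ♙ ♙ ♙ · ♙ ·
♖ ♘ ♗ ♕ ♔ ♗ ♘ ♖


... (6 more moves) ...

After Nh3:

♜ ♞ ♝ ♛ ♚ ♝ · ·
♟ · ♟ ♟ · ♟ ♟ ♜
· ♟ · · · · · ♟
· · · · ♟ · · ♞
· · · · · ♙ · ·
♙ · · · · ♖ · ♘
· ♙ ♙ ♙ ♙ · ♙ ·
♖ ♘ ♗ ♕ ♔ ♗ · ·


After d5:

♜ ♞ ♝ ♛ ♚ ♝ · ·
♟ · ♟ · · ♟ ♟ ♜
· ♟ · · · · · ♟
· · · ♟ ♟ · · ♞
· · · · · ♙ · ·
♙ · · · · ♖ · ♘
· ♙ ♙ ♙ ♙ · ♙ ·
♖ ♘ ♗ ♕ ♔ ♗ · ·



  a b c d e f g h
  ─────────────────
8│♜ ♞ ♝ ♛ ♚ ♝ · ·│8
7│♟ · ♟ · · ♟ ♟ ♜│7
6│· ♟ · · · · · ♟│6
5│· · · ♟ ♟ · · ♞│5
4│· · · · · ♙ · ·│4
3│♙ · · · · ♖ · ♘│3
2│· ♙ ♙ ♙ ♙ · ♙ ·│2
1│♖ ♘ ♗ ♕ ♔ ♗ · ·│1
  ─────────────────
  a b c d e f g h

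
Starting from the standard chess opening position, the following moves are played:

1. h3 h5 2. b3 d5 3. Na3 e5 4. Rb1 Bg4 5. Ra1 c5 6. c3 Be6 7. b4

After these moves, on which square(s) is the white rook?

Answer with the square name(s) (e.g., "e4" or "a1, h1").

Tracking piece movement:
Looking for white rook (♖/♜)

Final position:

  a b c d e f g h
  ─────────────────
8│♜ ♞ · ♛ ♚ ♝ ♞ ♜│8
7│♟ ♟ · · · ♟ ♟ ·│7
6│· · · · ♝ · · ·│6
5│· · ♟ ♟ ♟ · · ♟│5
4│· ♙ · · · · · ·│4
3│♘ · ♙ · · · · ♙│3
2│♙ · · ♙ ♙ ♙ ♙ ·│2
1│♖ · ♗ ♕ ♔ ♗ ♘ ♖│1
  ─────────────────
  a b c d e f g h


a1, h1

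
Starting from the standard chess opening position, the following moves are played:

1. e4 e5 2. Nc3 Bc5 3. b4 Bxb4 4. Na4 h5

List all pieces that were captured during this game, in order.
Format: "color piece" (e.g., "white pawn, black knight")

Tracking captures:
  Bxb4: captured white pawn

white pawn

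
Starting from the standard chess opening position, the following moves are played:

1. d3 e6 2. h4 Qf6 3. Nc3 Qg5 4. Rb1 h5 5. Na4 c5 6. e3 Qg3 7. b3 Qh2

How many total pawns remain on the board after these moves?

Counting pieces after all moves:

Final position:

  a b c d e f g h
  ─────────────────
8│♜ ♞ ♝ · ♚ ♝ ♞ ♜│8
7│♟ ♟ · ♟ · ♟ ♟ ·│7
6│· · · · ♟ · · ·│6
5│· · ♟ · · · · ♟│5
4│♘ · · · · · · ♙│4
3│· ♙ · ♙ ♙ · · ·│3
2│♙ · ♙ · · ♙ ♙ ♛│2
1│· ♖ ♗ ♕ ♔ ♗ ♘ ♖│1
  ─────────────────
  a b c d e f g h


16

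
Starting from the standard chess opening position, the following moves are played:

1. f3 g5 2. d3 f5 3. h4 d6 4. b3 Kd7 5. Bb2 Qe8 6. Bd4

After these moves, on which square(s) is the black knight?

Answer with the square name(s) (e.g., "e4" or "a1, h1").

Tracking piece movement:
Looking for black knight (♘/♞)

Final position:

  a b c d e f g h
  ─────────────────
8│♜ ♞ ♝ · ♛ ♝ ♞ ♜│8
7│♟ ♟ ♟ ♚ ♟ · · ♟│7
6│· · · ♟ · · · ·│6
5│· · · · · ♟ ♟ ·│5
4│· · · ♗ · · · ♙│4
3│· ♙ · ♙ · ♙ · ·│3
2│♙ · ♙ · ♙ · ♙ ·│2
1│♖ ♘ · ♕ ♔ ♗ ♘ ♖│1
  ─────────────────
  a b c d e f g h


b8, g8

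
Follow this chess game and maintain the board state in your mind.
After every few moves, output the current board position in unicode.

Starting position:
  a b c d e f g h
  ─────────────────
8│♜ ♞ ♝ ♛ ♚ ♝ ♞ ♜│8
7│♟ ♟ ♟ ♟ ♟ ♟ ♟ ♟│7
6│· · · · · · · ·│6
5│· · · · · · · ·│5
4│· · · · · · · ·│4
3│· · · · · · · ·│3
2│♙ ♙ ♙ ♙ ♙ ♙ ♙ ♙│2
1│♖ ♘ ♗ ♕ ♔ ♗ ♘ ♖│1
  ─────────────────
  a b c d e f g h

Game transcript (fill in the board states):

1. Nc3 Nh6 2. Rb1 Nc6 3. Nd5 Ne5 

  a b c d e f g h
  ─────────────────
8│♜ · ♝ ♛ ♚ ♝ · ♜│8
7│♟ ♟ ♟ ♟ ♟ ♟ ♟ ♟│7
6│· · · · · · · ♞│6
5│· · · ♘ ♞ · · ·│5
4│· · · · · · · ·│4
3│· · · · · · · ·│3
2│♙ ♙ ♙ ♙ ♙ ♙ ♙ ♙│2
1│· ♖ ♗ ♕ ♔ ♗ ♘ ♖│1
  ─────────────────
  a b c d e f g h

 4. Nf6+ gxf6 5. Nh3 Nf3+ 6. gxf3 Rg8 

  a b c d e f g h
  ─────────────────
8│♜ · ♝ ♛ ♚ ♝ ♜ ·│8
7│♟ ♟ ♟ ♟ ♟ ♟ · ♟│7
6│· · · · · ♟ · ♞│6
5│· · · · · · · ·│5
4│· · · · · · · ·│4
3│· · · · · ♙ · ♘│3
2│♙ ♙ ♙ ♙ ♙ ♙ · ♙│2
1│· ♖ ♗ ♕ ♔ ♗ · ♖│1
  ─────────────────
  a b c d e f g h

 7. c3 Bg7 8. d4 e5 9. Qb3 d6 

  a b c d e f g h
  ─────────────────
8│♜ · ♝ ♛ ♚ · ♜ ·│8
7│♟ ♟ ♟ · · ♟ ♝ ♟│7
6│· · · ♟ · ♟ · ♞│6
5│· · · · ♟ · · ·│5
4│· · · ♙ · · · ·│4
3│· ♕ ♙ · · ♙ · ♘│3
2│♙ ♙ · · ♙ ♙ · ♙│2
1│· ♖ ♗ · ♔ ♗ · ♖│1
  ─────────────────
  a b c d e f g h

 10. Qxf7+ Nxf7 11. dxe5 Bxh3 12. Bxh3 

  a b c d e f g h
  ─────────────────
8│♜ · · ♛ ♚ · ♜ ·│8
7│♟ ♟ ♟ · · ♞ ♝ ♟│7
6│· · · ♟ · ♟ · ·│6
5│· · · · ♙ · · ·│5
4│· · · · · · · ·│4
3│· · ♙ · · ♙ · ♗│3
2│♙ ♙ · · ♙ ♙ · ♙│2
1│· ♖ ♗ · ♔ · · ♖│1
  ─────────────────
  a b c d e f g h


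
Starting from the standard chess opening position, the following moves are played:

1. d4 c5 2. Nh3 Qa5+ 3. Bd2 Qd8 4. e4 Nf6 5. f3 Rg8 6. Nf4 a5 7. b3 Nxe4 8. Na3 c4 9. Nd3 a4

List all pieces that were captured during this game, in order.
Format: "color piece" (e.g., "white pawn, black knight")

Tracking captures:
  Nxe4: captured white pawn

white pawn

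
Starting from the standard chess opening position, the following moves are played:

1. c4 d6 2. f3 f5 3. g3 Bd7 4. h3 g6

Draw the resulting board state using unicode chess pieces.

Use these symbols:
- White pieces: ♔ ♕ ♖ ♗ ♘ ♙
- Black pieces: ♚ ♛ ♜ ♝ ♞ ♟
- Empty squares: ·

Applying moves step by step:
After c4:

♜ ♞ ♝ ♛ ♚ ♝ ♞ ♜
♟ ♟ ♟ ♟ ♟ ♟ ♟ ♟
· · · · · · · ·
· · · · · · · ·
· · ♙ · · · · ·
· · · · · · · ·
♙ ♙ · ♙ ♙ ♙ ♙ ♙
♖ ♘ ♗ ♕ ♔ ♗ ♘ ♖


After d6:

♜ ♞ ♝ ♛ ♚ ♝ ♞ ♜
♟ ♟ ♟ · ♟ ♟ ♟ ♟
· · · ♟ · · · ·
· · · · · · · ·
· · ♙ · · · · ·
· · · · · · · ·
♙ ♙ · ♙ ♙ ♙ ♙ ♙
♖ ♘ ♗ ♕ ♔ ♗ ♘ ♖


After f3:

♜ ♞ ♝ ♛ ♚ ♝ ♞ ♜
♟ ♟ ♟ · ♟ ♟ ♟ ♟
· · · ♟ · · · ·
· · · · · · · ·
· · ♙ · · · · ·
· · · · · ♙ · ·
♙ ♙ · ♙ ♙ · ♙ ♙
♖ ♘ ♗ ♕ ♔ ♗ ♘ ♖


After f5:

♜ ♞ ♝ ♛ ♚ ♝ ♞ ♜
♟ ♟ ♟ · ♟ · ♟ ♟
· · · ♟ · · · ·
· · · · · ♟ · ·
· · ♙ · · · · ·
· · · · · ♙ · ·
♙ ♙ · ♙ ♙ · ♙ ♙
♖ ♘ ♗ ♕ ♔ ♗ ♘ ♖


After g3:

♜ ♞ ♝ ♛ ♚ ♝ ♞ ♜
♟ ♟ ♟ · ♟ · ♟ ♟
· · · ♟ · · · ·
· · · · · ♟ · ·
· · ♙ · · · · ·
· · · · · ♙ ♙ ·
♙ ♙ · ♙ ♙ · · ♙
♖ ♘ ♗ ♕ ♔ ♗ ♘ ♖


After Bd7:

♜ ♞ · ♛ ♚ ♝ ♞ ♜
♟ ♟ ♟ ♝ ♟ · ♟ ♟
· · · ♟ · · · ·
· · · · · ♟ · ·
· · ♙ · · · · ·
· · · · · ♙ ♙ ·
♙ ♙ · ♙ ♙ · · ♙
♖ ♘ ♗ ♕ ♔ ♗ ♘ ♖


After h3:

♜ ♞ · ♛ ♚ ♝ ♞ ♜
♟ ♟ ♟ ♝ ♟ · ♟ ♟
· · · ♟ · · · ·
· · · · · ♟ · ·
· · ♙ · · · · ·
· · · · · ♙ ♙ ♙
♙ ♙ · ♙ ♙ · · ·
♖ ♘ ♗ ♕ ♔ ♗ ♘ ♖


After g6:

♜ ♞ · ♛ ♚ ♝ ♞ ♜
♟ ♟ ♟ ♝ ♟ · · ♟
· · · ♟ · · ♟ ·
· · · · · ♟ · ·
· · ♙ · · · · ·
· · · · · ♙ ♙ ♙
♙ ♙ · ♙ ♙ · · ·
♖ ♘ ♗ ♕ ♔ ♗ ♘ ♖



  a b c d e f g h
  ─────────────────
8│♜ ♞ · ♛ ♚ ♝ ♞ ♜│8
7│♟ ♟ ♟ ♝ ♟ · · ♟│7
6│· · · ♟ · · ♟ ·│6
5│· · · · · ♟ · ·│5
4│· · ♙ · · · · ·│4
3│· · · · · ♙ ♙ ♙│3
2│♙ ♙ · ♙ ♙ · · ·│2
1│♖ ♘ ♗ ♕ ♔ ♗ ♘ ♖│1
  ─────────────────
  a b c d e f g h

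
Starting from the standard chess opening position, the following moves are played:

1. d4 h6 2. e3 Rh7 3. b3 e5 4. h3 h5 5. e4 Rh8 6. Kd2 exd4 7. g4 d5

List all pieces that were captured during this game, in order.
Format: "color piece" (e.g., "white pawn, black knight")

Tracking captures:
  exd4: captured white pawn

white pawn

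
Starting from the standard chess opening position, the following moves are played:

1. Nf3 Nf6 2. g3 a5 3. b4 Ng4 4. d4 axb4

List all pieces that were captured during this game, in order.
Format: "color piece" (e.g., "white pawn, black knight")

Tracking captures:
  axb4: captured white pawn

white pawn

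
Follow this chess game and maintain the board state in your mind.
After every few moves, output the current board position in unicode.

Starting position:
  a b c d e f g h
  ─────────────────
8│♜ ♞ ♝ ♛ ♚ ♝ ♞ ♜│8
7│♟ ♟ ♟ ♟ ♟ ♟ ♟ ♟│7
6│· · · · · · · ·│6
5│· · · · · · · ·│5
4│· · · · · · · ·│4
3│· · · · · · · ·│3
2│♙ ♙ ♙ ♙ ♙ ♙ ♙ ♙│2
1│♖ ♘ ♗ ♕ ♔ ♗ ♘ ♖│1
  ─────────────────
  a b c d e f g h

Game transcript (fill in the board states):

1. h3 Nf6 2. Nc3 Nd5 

  a b c d e f g h
  ─────────────────
8│♜ ♞ ♝ ♛ ♚ ♝ · ♜│8
7│♟ ♟ ♟ ♟ ♟ ♟ ♟ ♟│7
6│· · · · · · · ·│6
5│· · · ♞ · · · ·│5
4│· · · · · · · ·│4
3│· · ♘ · · · · ♙│3
2│♙ ♙ ♙ ♙ ♙ ♙ ♙ ·│2
1│♖ · ♗ ♕ ♔ ♗ ♘ ♖│1
  ─────────────────
  a b c d e f g h

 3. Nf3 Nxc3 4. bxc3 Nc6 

  a b c d e f g h
  ─────────────────
8│♜ · ♝ ♛ ♚ ♝ · ♜│8
7│♟ ♟ ♟ ♟ ♟ ♟ ♟ ♟│7
6│· · ♞ · · · · ·│6
5│· · · · · · · ·│5
4│· · · · · · · ·│4
3│· · ♙ · · ♘ · ♙│3
2│♙ · ♙ ♙ ♙ ♙ ♙ ·│2
1│♖ · ♗ ♕ ♔ ♗ · ♖│1
  ─────────────────
  a b c d e f g h

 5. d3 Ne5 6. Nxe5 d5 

  a b c d e f g h
  ─────────────────
8│♜ · ♝ ♛ ♚ ♝ · ♜│8
7│♟ ♟ ♟ · ♟ ♟ ♟ ♟│7
6│· · · · · · · ·│6
5│· · · ♟ ♘ · · ·│5
4│· · · · · · · ·│4
3│· · ♙ ♙ · · · ♙│3
2│♙ · ♙ · ♙ ♙ ♙ ·│2
1│♖ · ♗ ♕ ♔ ♗ · ♖│1
  ─────────────────
  a b c d e f g h

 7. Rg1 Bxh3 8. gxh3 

  a b c d e f g h
  ─────────────────
8│♜ · · ♛ ♚ ♝ · ♜│8
7│♟ ♟ ♟ · ♟ ♟ ♟ ♟│7
6│· · · · · · · ·│6
5│· · · ♟ ♘ · · ·│5
4│· · · · · · · ·│4
3│· · ♙ ♙ · · · ♙│3
2│♙ · ♙ · ♙ ♙ · ·│2
1│♖ · ♗ ♕ ♔ ♗ ♖ ·│1
  ─────────────────
  a b c d e f g h


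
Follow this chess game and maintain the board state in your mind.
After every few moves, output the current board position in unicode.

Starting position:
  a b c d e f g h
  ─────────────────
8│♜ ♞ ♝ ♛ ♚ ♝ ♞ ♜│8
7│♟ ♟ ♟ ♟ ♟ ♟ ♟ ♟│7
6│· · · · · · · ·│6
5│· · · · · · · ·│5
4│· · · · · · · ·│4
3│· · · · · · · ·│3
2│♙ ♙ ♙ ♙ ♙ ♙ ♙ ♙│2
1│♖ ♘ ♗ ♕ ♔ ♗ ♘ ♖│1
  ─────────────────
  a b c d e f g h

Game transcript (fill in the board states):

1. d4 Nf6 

  a b c d e f g h
  ─────────────────
8│♜ ♞ ♝ ♛ ♚ ♝ · ♜│8
7│♟ ♟ ♟ ♟ ♟ ♟ ♟ ♟│7
6│· · · · · ♞ · ·│6
5│· · · · · · · ·│5
4│· · · ♙ · · · ·│4
3│· · · · · · · ·│3
2│♙ ♙ ♙ · ♙ ♙ ♙ ♙│2
1│♖ ♘ ♗ ♕ ♔ ♗ ♘ ♖│1
  ─────────────────
  a b c d e f g h

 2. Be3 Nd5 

  a b c d e f g h
  ─────────────────
8│♜ ♞ ♝ ♛ ♚ ♝ · ♜│8
7│♟ ♟ ♟ ♟ ♟ ♟ ♟ ♟│7
6│· · · · · · · ·│6
5│· · · ♞ · · · ·│5
4│· · · ♙ · · · ·│4
3│· · · · ♗ · · ·│3
2│♙ ♙ ♙ · ♙ ♙ ♙ ♙│2
1│♖ ♘ · ♕ ♔ ♗ ♘ ♖│1
  ─────────────────
  a b c d e f g h

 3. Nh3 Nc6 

  a b c d e f g h
  ─────────────────
8│♜ · ♝ ♛ ♚ ♝ · ♜│8
7│♟ ♟ ♟ ♟ ♟ ♟ ♟ ♟│7
6│· · ♞ · · · · ·│6
5│· · · ♞ · · · ·│5
4│· · · ♙ · · · ·│4
3│· · · · ♗ · · ♘│3
2│♙ ♙ ♙ · ♙ ♙ ♙ ♙│2
1│♖ ♘ · ♕ ♔ ♗ · ♖│1
  ─────────────────
  a b c d e f g h

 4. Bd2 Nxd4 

  a b c d e f g h
  ─────────────────
8│♜ · ♝ ♛ ♚ ♝ · ♜│8
7│♟ ♟ ♟ ♟ ♟ ♟ ♟ ♟│7
6│· · · · · · · ·│6
5│· · · ♞ · · · ·│5
4│· · · ♞ · · · ·│4
3│· · · · · · · ♘│3
2│♙ ♙ ♙ ♗ ♙ ♙ ♙ ♙│2
1│♖ ♘ · ♕ ♔ ♗ · ♖│1
  ─────────────────
  a b c d e f g h



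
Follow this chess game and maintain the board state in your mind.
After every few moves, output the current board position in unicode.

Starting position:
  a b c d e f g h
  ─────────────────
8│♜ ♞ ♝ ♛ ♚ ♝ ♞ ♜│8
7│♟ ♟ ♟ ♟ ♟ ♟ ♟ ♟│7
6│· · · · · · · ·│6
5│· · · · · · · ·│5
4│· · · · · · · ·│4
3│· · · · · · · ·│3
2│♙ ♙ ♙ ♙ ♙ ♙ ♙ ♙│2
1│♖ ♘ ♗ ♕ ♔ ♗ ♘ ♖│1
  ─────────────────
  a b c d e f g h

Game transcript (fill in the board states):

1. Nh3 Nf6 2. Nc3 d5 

  a b c d e f g h
  ─────────────────
8│♜ ♞ ♝ ♛ ♚ ♝ · ♜│8
7│♟ ♟ ♟ · ♟ ♟ ♟ ♟│7
6│· · · · · ♞ · ·│6
5│· · · ♟ · · · ·│5
4│· · · · · · · ·│4
3│· · ♘ · · · · ♘│3
2│♙ ♙ ♙ ♙ ♙ ♙ ♙ ♙│2
1│♖ · ♗ ♕ ♔ ♗ · ♖│1
  ─────────────────
  a b c d e f g h

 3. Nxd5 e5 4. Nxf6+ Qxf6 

  a b c d e f g h
  ─────────────────
8│♜ ♞ ♝ · ♚ ♝ · ♜│8
7│♟ ♟ ♟ · · ♟ ♟ ♟│7
6│· · · · · ♛ · ·│6
5│· · · · ♟ · · ·│5
4│· · · · · · · ·│4
3│· · · · · · · ♘│3
2│♙ ♙ ♙ ♙ ♙ ♙ ♙ ♙│2
1│♖ · ♗ ♕ ♔ ♗ · ♖│1
  ─────────────────
  a b c d e f g h

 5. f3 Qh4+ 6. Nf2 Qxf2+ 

  a b c d e f g h
  ─────────────────
8│♜ ♞ ♝ · ♚ ♝ · ♜│8
7│♟ ♟ ♟ · · ♟ ♟ ♟│7
6│· · · · · · · ·│6
5│· · · · ♟ · · ·│5
4│· · · · · · · ·│4
3│· · · · · ♙ · ·│3
2│♙ ♙ ♙ ♙ ♙ ♛ ♙ ♙│2
1│♖ · ♗ ♕ ♔ ♗ · ♖│1
  ─────────────────
  a b c d e f g h

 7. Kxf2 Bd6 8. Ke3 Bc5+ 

  a b c d e f g h
  ─────────────────
8│♜ ♞ ♝ · ♚ · · ♜│8
7│♟ ♟ ♟ · · ♟ ♟ ♟│7
6│· · · · · · · ·│6
5│· · ♝ · ♟ · · ·│5
4│· · · · · · · ·│4
3│· · · · ♔ ♙ · ·│3
2│♙ ♙ ♙ ♙ ♙ · ♙ ♙│2
1│♖ · ♗ ♕ · ♗ · ♖│1
  ─────────────────
  a b c d e f g h

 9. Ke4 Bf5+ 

  a b c d e f g h
  ─────────────────
8│♜ ♞ · · ♚ · · ♜│8
7│♟ ♟ ♟ · · ♟ ♟ ♟│7
6│· · · · · · · ·│6
5│· · ♝ · ♟ ♝ · ·│5
4│· · · · ♔ · · ·│4
3│· · · · · ♙ · ·│3
2│♙ ♙ ♙ ♙ ♙ · ♙ ♙│2
1│♖ · ♗ ♕ · ♗ · ♖│1
  ─────────────────
  a b c d e f g h


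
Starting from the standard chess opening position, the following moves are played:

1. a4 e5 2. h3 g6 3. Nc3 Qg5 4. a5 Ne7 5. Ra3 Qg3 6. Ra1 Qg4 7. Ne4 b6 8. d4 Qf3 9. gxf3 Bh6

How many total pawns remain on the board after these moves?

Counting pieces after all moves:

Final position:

  a b c d e f g h
  ─────────────────
8│♜ ♞ ♝ · ♚ · · ♜│8
7│♟ · ♟ ♟ ♞ ♟ · ♟│7
6│· ♟ · · · · ♟ ♝│6
5│♙ · · · ♟ · · ·│5
4│· · · ♙ ♘ · · ·│4
3│· · · · · ♙ · ♙│3
2│· ♙ ♙ · ♙ ♙ · ·│2
1│♖ · ♗ ♕ ♔ ♗ ♘ ♖│1
  ─────────────────
  a b c d e f g h


16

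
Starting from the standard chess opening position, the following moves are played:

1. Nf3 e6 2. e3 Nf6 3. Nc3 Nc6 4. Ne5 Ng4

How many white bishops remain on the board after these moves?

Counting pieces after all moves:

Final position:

  a b c d e f g h
  ─────────────────
8│♜ · ♝ ♛ ♚ ♝ · ♜│8
7│♟ ♟ ♟ ♟ · ♟ ♟ ♟│7
6│· · ♞ · ♟ · · ·│6
5│· · · · ♘ · · ·│5
4│· · · · · · ♞ ·│4
3│· · ♘ · ♙ · · ·│3
2│♙ ♙ ♙ ♙ · ♙ ♙ ♙│2
1│♖ · ♗ ♕ ♔ ♗ · ♖│1
  ─────────────────
  a b c d e f g h


2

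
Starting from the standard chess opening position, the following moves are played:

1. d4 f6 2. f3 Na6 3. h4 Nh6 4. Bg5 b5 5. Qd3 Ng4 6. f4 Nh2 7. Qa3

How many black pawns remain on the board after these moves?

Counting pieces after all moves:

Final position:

  a b c d e f g h
  ─────────────────
8│♜ · ♝ ♛ ♚ ♝ · ♜│8
7│♟ · ♟ ♟ ♟ · ♟ ♟│7
6│♞ · · · · ♟ · ·│6
5│· ♟ · · · · ♗ ·│5
4│· · · ♙ · ♙ · ♙│4
3│♕ · · · · · · ·│3
2│♙ ♙ ♙ · ♙ · ♙ ♞│2
1│♖ ♘ · · ♔ ♗ ♘ ♖│1
  ─────────────────
  a b c d e f g h


8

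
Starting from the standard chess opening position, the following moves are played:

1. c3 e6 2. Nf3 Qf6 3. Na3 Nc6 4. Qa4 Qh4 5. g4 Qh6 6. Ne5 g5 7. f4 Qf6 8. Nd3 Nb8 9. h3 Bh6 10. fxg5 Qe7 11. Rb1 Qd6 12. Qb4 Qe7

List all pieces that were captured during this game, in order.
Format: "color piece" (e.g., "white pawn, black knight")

Tracking captures:
  fxg5: captured black pawn

black pawn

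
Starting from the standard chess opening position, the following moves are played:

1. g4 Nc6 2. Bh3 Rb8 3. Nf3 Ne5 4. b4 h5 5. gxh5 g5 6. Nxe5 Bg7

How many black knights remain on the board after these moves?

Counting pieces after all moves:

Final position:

  a b c d e f g h
  ─────────────────
8│· ♜ ♝ ♛ ♚ · ♞ ♜│8
7│♟ ♟ ♟ ♟ ♟ ♟ ♝ ·│7
6│· · · · · · · ·│6
5│· · · · ♘ · ♟ ♙│5
4│· ♙ · · · · · ·│4
3│· · · · · · · ♗│3
2│♙ · ♙ ♙ ♙ ♙ · ♙│2
1│♖ ♘ ♗ ♕ ♔ · · ♖│1
  ─────────────────
  a b c d e f g h


1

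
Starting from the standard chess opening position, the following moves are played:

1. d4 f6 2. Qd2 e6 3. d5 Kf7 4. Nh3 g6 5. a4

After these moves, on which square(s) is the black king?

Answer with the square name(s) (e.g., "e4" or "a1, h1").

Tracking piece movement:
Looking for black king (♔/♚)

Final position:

  a b c d e f g h
  ─────────────────
8│♜ ♞ ♝ ♛ · ♝ ♞ ♜│8
7│♟ ♟ ♟ ♟ · ♚ · ♟│7
6│· · · · ♟ ♟ ♟ ·│6
5│· · · ♙ · · · ·│5
4│♙ · · · · · · ·│4
3│· · · · · · · ♘│3
2│· ♙ ♙ ♕ ♙ ♙ ♙ ♙│2
1│♖ ♘ ♗ · ♔ ♗ · ♖│1
  ─────────────────
  a b c d e f g h


f7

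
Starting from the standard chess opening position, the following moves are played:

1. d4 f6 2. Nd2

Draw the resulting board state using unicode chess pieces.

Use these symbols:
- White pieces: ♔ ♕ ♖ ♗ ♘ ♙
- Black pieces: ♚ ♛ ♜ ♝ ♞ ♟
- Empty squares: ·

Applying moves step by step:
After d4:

♜ ♞ ♝ ♛ ♚ ♝ ♞ ♜
♟ ♟ ♟ ♟ ♟ ♟ ♟ ♟
· · · · · · · ·
· · · · · · · ·
· · · ♙ · · · ·
· · · · · · · ·
♙ ♙ ♙ · ♙ ♙ ♙ ♙
♖ ♘ ♗ ♕ ♔ ♗ ♘ ♖


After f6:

♜ ♞ ♝ ♛ ♚ ♝ ♞ ♜
♟ ♟ ♟ ♟ ♟ · ♟ ♟
· · · · · ♟ · ·
· · · · · · · ·
· · · ♙ · · · ·
· · · · · · · ·
♙ ♙ ♙ · ♙ ♙ ♙ ♙
♖ ♘ ♗ ♕ ♔ ♗ ♘ ♖


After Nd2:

♜ ♞ ♝ ♛ ♚ ♝ ♞ ♜
♟ ♟ ♟ ♟ ♟ · ♟ ♟
· · · · · ♟ · ·
· · · · · · · ·
· · · ♙ · · · ·
· · · · · · · ·
♙ ♙ ♙ ♘ ♙ ♙ ♙ ♙
♖ · ♗ ♕ ♔ ♗ ♘ ♖



  a b c d e f g h
  ─────────────────
8│♜ ♞ ♝ ♛ ♚ ♝ ♞ ♜│8
7│♟ ♟ ♟ ♟ ♟ · ♟ ♟│7
6│· · · · · ♟ · ·│6
5│· · · · · · · ·│5
4│· · · ♙ · · · ·│4
3│· · · · · · · ·│3
2│♙ ♙ ♙ ♘ ♙ ♙ ♙ ♙│2
1│♖ · ♗ ♕ ♔ ♗ ♘ ♖│1
  ─────────────────
  a b c d e f g h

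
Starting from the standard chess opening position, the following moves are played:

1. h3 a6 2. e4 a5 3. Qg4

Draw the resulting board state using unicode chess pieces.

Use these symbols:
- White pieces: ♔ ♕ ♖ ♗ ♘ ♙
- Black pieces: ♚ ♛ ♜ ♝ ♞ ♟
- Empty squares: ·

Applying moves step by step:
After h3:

♜ ♞ ♝ ♛ ♚ ♝ ♞ ♜
♟ ♟ ♟ ♟ ♟ ♟ ♟ ♟
· · · · · · · ·
· · · · · · · ·
· · · · · · · ·
· · · · · · · ♙
♙ ♙ ♙ ♙ ♙ ♙ ♙ ·
♖ ♘ ♗ ♕ ♔ ♗ ♘ ♖


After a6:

♜ ♞ ♝ ♛ ♚ ♝ ♞ ♜
· ♟ ♟ ♟ ♟ ♟ ♟ ♟
♟ · · · · · · ·
· · · · · · · ·
· · · · · · · ·
· · · · · · · ♙
♙ ♙ ♙ ♙ ♙ ♙ ♙ ·
♖ ♘ ♗ ♕ ♔ ♗ ♘ ♖


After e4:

♜ ♞ ♝ ♛ ♚ ♝ ♞ ♜
· ♟ ♟ ♟ ♟ ♟ ♟ ♟
♟ · · · · · · ·
· · · · · · · ·
· · · · ♙ · · ·
· · · · · · · ♙
♙ ♙ ♙ ♙ · ♙ ♙ ·
♖ ♘ ♗ ♕ ♔ ♗ ♘ ♖


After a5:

♜ ♞ ♝ ♛ ♚ ♝ ♞ ♜
· ♟ ♟ ♟ ♟ ♟ ♟ ♟
· · · · · · · ·
♟ · · · · · · ·
· · · · ♙ · · ·
· · · · · · · ♙
♙ ♙ ♙ ♙ · ♙ ♙ ·
♖ ♘ ♗ ♕ ♔ ♗ ♘ ♖


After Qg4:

♜ ♞ ♝ ♛ ♚ ♝ ♞ ♜
· ♟ ♟ ♟ ♟ ♟ ♟ ♟
· · · · · · · ·
♟ · · · · · · ·
· · · · ♙ · ♕ ·
· · · · · · · ♙
♙ ♙ ♙ ♙ · ♙ ♙ ·
♖ ♘ ♗ · ♔ ♗ ♘ ♖



  a b c d e f g h
  ─────────────────
8│♜ ♞ ♝ ♛ ♚ ♝ ♞ ♜│8
7│· ♟ ♟ ♟ ♟ ♟ ♟ ♟│7
6│· · · · · · · ·│6
5│♟ · · · · · · ·│5
4│· · · · ♙ · ♕ ·│4
3│· · · · · · · ♙│3
2│♙ ♙ ♙ ♙ · ♙ ♙ ·│2
1│♖ ♘ ♗ · ♔ ♗ ♘ ♖│1
  ─────────────────
  a b c d e f g h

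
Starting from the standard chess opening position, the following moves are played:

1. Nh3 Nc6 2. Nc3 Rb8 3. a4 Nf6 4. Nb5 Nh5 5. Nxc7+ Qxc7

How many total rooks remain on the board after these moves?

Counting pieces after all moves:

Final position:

  a b c d e f g h
  ─────────────────
8│· ♜ ♝ · ♚ ♝ · ♜│8
7│♟ ♟ ♛ ♟ ♟ ♟ ♟ ♟│7
6│· · ♞ · · · · ·│6
5│· · · · · · · ♞│5
4│♙ · · · · · · ·│4
3│· · · · · · · ♘│3
2│· ♙ ♙ ♙ ♙ ♙ ♙ ♙│2
1│♖ · ♗ ♕ ♔ ♗ · ♖│1
  ─────────────────
  a b c d e f g h


4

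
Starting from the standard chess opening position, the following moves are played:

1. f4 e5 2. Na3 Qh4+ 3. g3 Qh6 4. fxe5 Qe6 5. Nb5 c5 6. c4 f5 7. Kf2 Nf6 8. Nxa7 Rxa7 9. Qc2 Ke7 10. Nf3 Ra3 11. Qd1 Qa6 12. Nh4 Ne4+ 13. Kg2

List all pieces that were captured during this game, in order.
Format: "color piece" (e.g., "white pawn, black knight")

Tracking captures:
  fxe5: captured black pawn
  Nxa7: captured black pawn
  Rxa7: captured white knight

black pawn, black pawn, white knight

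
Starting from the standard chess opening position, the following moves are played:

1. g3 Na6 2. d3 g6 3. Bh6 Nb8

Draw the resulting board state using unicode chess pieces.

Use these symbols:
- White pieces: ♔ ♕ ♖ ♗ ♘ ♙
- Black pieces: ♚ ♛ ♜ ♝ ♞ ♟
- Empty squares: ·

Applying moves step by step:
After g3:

♜ ♞ ♝ ♛ ♚ ♝ ♞ ♜
♟ ♟ ♟ ♟ ♟ ♟ ♟ ♟
· · · · · · · ·
· · · · · · · ·
· · · · · · · ·
· · · · · · ♙ ·
♙ ♙ ♙ ♙ ♙ ♙ · ♙
♖ ♘ ♗ ♕ ♔ ♗ ♘ ♖


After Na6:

♜ · ♝ ♛ ♚ ♝ ♞ ♜
♟ ♟ ♟ ♟ ♟ ♟ ♟ ♟
♞ · · · · · · ·
· · · · · · · ·
· · · · · · · ·
· · · · · · ♙ ·
♙ ♙ ♙ ♙ ♙ ♙ · ♙
♖ ♘ ♗ ♕ ♔ ♗ ♘ ♖


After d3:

♜ · ♝ ♛ ♚ ♝ ♞ ♜
♟ ♟ ♟ ♟ ♟ ♟ ♟ ♟
♞ · · · · · · ·
· · · · · · · ·
· · · · · · · ·
· · · ♙ · · ♙ ·
♙ ♙ ♙ · ♙ ♙ · ♙
♖ ♘ ♗ ♕ ♔ ♗ ♘ ♖


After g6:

♜ · ♝ ♛ ♚ ♝ ♞ ♜
♟ ♟ ♟ ♟ ♟ ♟ · ♟
♞ · · · · · ♟ ·
· · · · · · · ·
· · · · · · · ·
· · · ♙ · · ♙ ·
♙ ♙ ♙ · ♙ ♙ · ♙
♖ ♘ ♗ ♕ ♔ ♗ ♘ ♖


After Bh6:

♜ · ♝ ♛ ♚ ♝ ♞ ♜
♟ ♟ ♟ ♟ ♟ ♟ · ♟
♞ · · · · · ♟ ♗
· · · · · · · ·
· · · · · · · ·
· · · ♙ · · ♙ ·
♙ ♙ ♙ · ♙ ♙ · ♙
♖ ♘ · ♕ ♔ ♗ ♘ ♖


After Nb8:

♜ ♞ ♝ ♛ ♚ ♝ ♞ ♜
♟ ♟ ♟ ♟ ♟ ♟ · ♟
· · · · · · ♟ ♗
· · · · · · · ·
· · · · · · · ·
· · · ♙ · · ♙ ·
♙ ♙ ♙ · ♙ ♙ · ♙
♖ ♘ · ♕ ♔ ♗ ♘ ♖



  a b c d e f g h
  ─────────────────
8│♜ ♞ ♝ ♛ ♚ ♝ ♞ ♜│8
7│♟ ♟ ♟ ♟ ♟ ♟ · ♟│7
6│· · · · · · ♟ ♗│6
5│· · · · · · · ·│5
4│· · · · · · · ·│4
3│· · · ♙ · · ♙ ·│3
2│♙ ♙ ♙ · ♙ ♙ · ♙│2
1│♖ ♘ · ♕ ♔ ♗ ♘ ♖│1
  ─────────────────
  a b c d e f g h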